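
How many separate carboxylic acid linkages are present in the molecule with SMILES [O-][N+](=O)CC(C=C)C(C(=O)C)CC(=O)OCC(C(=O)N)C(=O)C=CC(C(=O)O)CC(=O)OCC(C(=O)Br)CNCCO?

1

–NO2 on carbon → nitro group.
pendant –CH=CH2: C=C double bond → alkene.
pendant –COCH3: carbonyl C bonded to two carbons → ketone.
–C(=O)–O–C with C on the carbonyl side → ester.
pendant –CONH2: carbonyl C bonded to C and N → amide.
–C(=O)– with carbon on both sides → ketone.
C=C double bond → alkene.
pendant –COOH: carbonyl C bonded to C and –OH → carboxylic acid.
–C(=O)–O–C with C on the carbonyl side → ester.
pendant –C(=O)X: carbonyl C bonded to C and halogen → acyl halide.
C–N–C with sp³ carbons and no adjacent C=O → amine (secondary).
–OH on an sp³ carbon → alcohol.
Carboxylic acid appears at: CH(COOH) → 1.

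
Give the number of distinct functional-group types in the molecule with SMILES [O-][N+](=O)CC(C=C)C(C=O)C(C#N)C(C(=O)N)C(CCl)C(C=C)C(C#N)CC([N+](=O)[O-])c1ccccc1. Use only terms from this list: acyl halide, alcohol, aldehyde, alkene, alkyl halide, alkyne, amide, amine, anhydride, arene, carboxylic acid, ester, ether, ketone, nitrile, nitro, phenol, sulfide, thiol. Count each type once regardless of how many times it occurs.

7

–NO2 on carbon → nitro group.
pendant –CH=CH2: C=C double bond → alkene.
pendant –CHO: carbonyl C bonded to C and H → aldehyde.
pendant –C≡N: nitrile.
pendant –CONH2: carbonyl C bonded to C and N → amide.
pendant –CH2X: halogen on sp³ carbon → alkyl halide.
pendant –CH=CH2: C=C double bond → alkene.
pendant –C≡N: nitrile.
–NO2 on an sp³ carbon → nitro (the N=O is not a carbonyl).
–C6H5 phenyl ring → arene.
Distinct types present: aldehyde, alkene, alkyl halide, amide, arene, nitrile, nitro.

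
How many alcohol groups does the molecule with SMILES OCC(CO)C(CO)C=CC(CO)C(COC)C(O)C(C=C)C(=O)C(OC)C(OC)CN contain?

5

Reading the structure from left to right:
  HOCH2: HO– on an sp³ carbon → alcohol.
  CH(CH2OH): pendant –CH2OH on an sp³ backbone C → alcohol.
  CH(CH2OH): pendant –CH2OH on an sp³ backbone C → alcohol.
  CH=CH: C=C double bond → alkene.
  CH(CH2OH): pendant –CH2OH on an sp³ backbone C → alcohol.
  CH(CH2OCH3): pendant –CH2OCH3: C–O–C linkage → ether.
  CH(OH): –OH on an sp³ carbon → alcohol (secondary).
  CH(CH=CH2): pendant –CH=CH2: C=C double bond → alkene.
  CO: –C(=O)– with carbon on both sides → ketone.
  CH(OCH3): pendant –OCH3: C–O–C with sp³ C, no adjacent C=O → ether.
  CH(OCH3): pendant –OCH3: C–O–C with sp³ C, no adjacent C=O → ether.
  CH2NH2: –NH2 on an sp³ carbon with no adjacent C=O → amine.
Alcohol appears at: HOCH2, CH(CH2OH), CH(CH2OH), CH(CH2OH), CH(OH) → 5.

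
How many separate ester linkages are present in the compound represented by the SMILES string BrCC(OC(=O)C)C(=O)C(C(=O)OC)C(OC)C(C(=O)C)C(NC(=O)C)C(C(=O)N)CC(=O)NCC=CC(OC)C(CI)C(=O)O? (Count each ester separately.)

2

Reading the structure from left to right:
  BrCH2: halogen on an sp³ carbon → alkyl halide.
  CH(OCOCH3): pendant –OC(=O)CH3: an acyloxy group → ester.
  CO: –C(=O)– with carbon on both sides → ketone.
  CH(COOCH3): pendant –COOCH3: carbonyl C bonded to C and –OCH3 → ester.
  CH(OCH3): pendant –OCH3: C–O–C with sp³ C, no adjacent C=O → ether.
  CH(COCH3): pendant –COCH3: carbonyl C bonded to two carbons → ketone.
  CH(NHCOCH3): pendant –NHC(=O)CH3: N bonded to a carbonyl → amide (not amine).
  CH(CONH2): pendant –CONH2: carbonyl C bonded to C and N → amide.
  CH2CONHCH2: –C(=O)–N– linkage → amide (the N is not an amine).
  CH=CH: C=C double bond → alkene.
  CH(OCH3): pendant –OCH3: C–O–C with sp³ C, no adjacent C=O → ether.
  CH(CH2I): pendant –CH2X: halogen on sp³ carbon → alkyl halide.
  COOH: –COOH: carbonyl C bonded to –OH and C → carboxylic acid (the –OH is not a separate alcohol).
Ester appears at: CH(OCOCH3), CH(COOCH3) → 2.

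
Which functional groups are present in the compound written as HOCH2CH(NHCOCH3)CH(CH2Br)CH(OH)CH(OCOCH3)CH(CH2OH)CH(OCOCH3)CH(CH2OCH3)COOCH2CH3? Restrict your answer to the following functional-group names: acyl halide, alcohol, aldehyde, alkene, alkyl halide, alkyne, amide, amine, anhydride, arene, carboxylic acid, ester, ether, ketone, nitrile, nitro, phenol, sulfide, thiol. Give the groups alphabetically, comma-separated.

Taking each segment in turn:
  HOCH2: HO– on an sp³ carbon → alcohol.
  CH(NHCOCH3): pendant –NHC(=O)CH3: N bonded to a carbonyl → amide (not amine).
  CH(CH2Br): pendant –CH2X: halogen on sp³ carbon → alkyl halide.
  CH(OH): –OH on an sp³ carbon → alcohol (secondary).
  CH(OCOCH3): pendant –OC(=O)CH3: an acyloxy group → ester.
  CH(CH2OH): pendant –CH2OH on an sp³ backbone C → alcohol.
  CH(OCOCH3): pendant –OC(=O)CH3: an acyloxy group → ester.
  CH(CH2OCH3): pendant –CH2OCH3: C–O–C linkage → ether.
  COOCH2CH3: –C(=O)OCH2CH3: carbonyl C bonded to C and to –OEt → ester.

alcohol, alkyl halide, amide, ester, ether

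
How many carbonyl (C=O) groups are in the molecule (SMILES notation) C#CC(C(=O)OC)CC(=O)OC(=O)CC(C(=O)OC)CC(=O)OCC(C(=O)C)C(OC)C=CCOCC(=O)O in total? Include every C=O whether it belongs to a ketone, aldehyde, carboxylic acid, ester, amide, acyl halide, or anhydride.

7

CH(COOCH3): ester, 1 C=O (running total 1).
CH2CO-O-COCH2: anhydride, 2 C=O (running total 3).
CH(COOCH3): ester, 1 C=O (running total 4).
CH2COOCH2: ester, 1 C=O (running total 5).
CH(COCH3): ketone, 1 C=O (running total 6).
COOH: carboxylic acid, 1 C=O (running total 7).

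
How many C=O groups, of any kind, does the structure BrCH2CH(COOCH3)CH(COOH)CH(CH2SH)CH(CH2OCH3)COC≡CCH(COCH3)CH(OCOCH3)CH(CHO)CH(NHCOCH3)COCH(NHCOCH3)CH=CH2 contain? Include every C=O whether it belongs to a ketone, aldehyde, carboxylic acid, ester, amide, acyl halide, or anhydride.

CH(COOCH3): ester, 1 C=O (running total 1).
CH(COOH): carboxylic acid, 1 C=O (running total 2).
CO: ketone, 1 C=O (running total 3).
CH(COCH3): ketone, 1 C=O (running total 4).
CH(OCOCH3): ester, 1 C=O (running total 5).
CH(CHO): aldehyde, 1 C=O (running total 6).
CH(NHCOCH3): amide, 1 C=O (running total 7).
CO: ketone, 1 C=O (running total 8).
CH(NHCOCH3): amide, 1 C=O (running total 9).

9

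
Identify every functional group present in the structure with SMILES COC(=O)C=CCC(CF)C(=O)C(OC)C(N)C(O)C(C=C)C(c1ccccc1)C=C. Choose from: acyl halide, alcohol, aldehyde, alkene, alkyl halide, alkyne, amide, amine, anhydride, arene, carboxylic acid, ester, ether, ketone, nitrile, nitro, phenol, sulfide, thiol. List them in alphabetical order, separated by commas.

alcohol, alkene, alkyl halide, amine, arene, ester, ether, ketone

CH3O–C(=O)–: carbonyl C bonded to C and to –OCH3 → ester (not ketone + ether).
C=C double bond → alkene.
pendant –CH2X: halogen on sp³ carbon → alkyl halide.
–C(=O)– with carbon on both sides → ketone.
pendant –OCH3: C–O–C with sp³ C, no adjacent C=O → ether.
–NH2 on an sp³ carbon with no adjacent C=O → amine.
–OH on an sp³ carbon → alcohol (secondary).
pendant –CH=CH2: C=C double bond → alkene.
pendant –C6H5: benzene ring → arene.
C=C double bond → alkene.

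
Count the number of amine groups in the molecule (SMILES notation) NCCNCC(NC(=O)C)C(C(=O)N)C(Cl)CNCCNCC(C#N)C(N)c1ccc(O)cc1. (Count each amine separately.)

Reading the structure from left to right:
  H2NCH2: –NH2 on an sp³ carbon with no adjacent C=O → amine.
  CH2NHCH2: C–N–C with sp³ carbons and no adjacent C=O → amine (secondary).
  CH(NHCOCH3): pendant –NHC(=O)CH3: N bonded to a carbonyl → amide (not amine).
  CH(CONH2): pendant –CONH2: carbonyl C bonded to C and N → amide.
  CH(Cl): halogen on an sp³ carbon → alkyl halide.
  CH2NHCH2: C–N–C with sp³ carbons and no adjacent C=O → amine (secondary).
  CH2NHCH2: C–N–C with sp³ carbons and no adjacent C=O → amine (secondary).
  CH(CN): pendant –C≡N: nitrile.
  CH(NH2): –NH2 on an sp³ carbon with no adjacent C=O → amine.
  C6H4OH: –OH attached directly to an aromatic ring → phenol (not alcohol); the ring itself is an arene.
Amine appears at: H2NCH2, CH2NHCH2, CH2NHCH2, CH2NHCH2, CH(NH2) → 5.

5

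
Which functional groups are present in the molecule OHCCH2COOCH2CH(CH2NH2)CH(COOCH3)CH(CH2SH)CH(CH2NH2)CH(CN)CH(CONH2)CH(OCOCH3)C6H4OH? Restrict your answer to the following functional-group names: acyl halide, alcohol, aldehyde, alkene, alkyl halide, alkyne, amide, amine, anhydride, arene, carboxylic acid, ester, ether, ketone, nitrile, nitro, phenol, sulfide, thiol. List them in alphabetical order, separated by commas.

Reading the structure from left to right:
  OHC: terminal –CHO: carbonyl C bonded to H and C → aldehyde.
  CH2COOCH2: –C(=O)–O–C with C on the carbonyl side → ester.
  CH(CH2NH2): pendant –CH2NH2: N on sp³ C, no adjacent C=O → amine.
  CH(COOCH3): pendant –COOCH3: carbonyl C bonded to C and –OCH3 → ester.
  CH(CH2SH): pendant –CH2SH → thiol.
  CH(CH2NH2): pendant –CH2NH2: N on sp³ C, no adjacent C=O → amine.
  CH(CN): pendant –C≡N: nitrile.
  CH(CONH2): pendant –CONH2: carbonyl C bonded to C and N → amide.
  CH(OCOCH3): pendant –OC(=O)CH3: an acyloxy group → ester.
  C6H4OH: –OH attached directly to an aromatic ring → phenol (not alcohol); the ring itself is an arene.

aldehyde, amide, amine, arene, ester, nitrile, phenol, thiol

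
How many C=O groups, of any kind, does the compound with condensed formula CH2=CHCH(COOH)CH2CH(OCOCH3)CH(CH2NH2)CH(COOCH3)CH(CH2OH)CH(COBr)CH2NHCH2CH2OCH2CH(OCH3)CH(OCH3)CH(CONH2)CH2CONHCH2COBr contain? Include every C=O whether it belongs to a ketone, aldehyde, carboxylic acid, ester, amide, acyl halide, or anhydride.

7

CH(COOH): carboxylic acid, 1 C=O (running total 1).
CH(OCOCH3): ester, 1 C=O (running total 2).
CH(COOCH3): ester, 1 C=O (running total 3).
CH(COBr): acyl halide, 1 C=O (running total 4).
CH(CONH2): amide, 1 C=O (running total 5).
CH2CONHCH2: amide, 1 C=O (running total 6).
COBr: acyl halide, 1 C=O (running total 7).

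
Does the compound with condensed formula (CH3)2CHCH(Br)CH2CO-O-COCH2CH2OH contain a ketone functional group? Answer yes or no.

no

Working along the chain:
  CH(Br): halogen on an sp³ carbon → alkyl halide.
  CH2CO-O-COCH2: two acyl groups sharing one oxygen, –C(=O)–O–C(=O)– → anhydride.
  CH2OH: –OH on an sp³ carbon → alcohol.
In CH2CO-O-COCH2, the two C=O groups share a bridging oxygen, which is an anhydride linkage, not a ketone.
The groups actually present are: alcohol, alkyl halide, anhydride.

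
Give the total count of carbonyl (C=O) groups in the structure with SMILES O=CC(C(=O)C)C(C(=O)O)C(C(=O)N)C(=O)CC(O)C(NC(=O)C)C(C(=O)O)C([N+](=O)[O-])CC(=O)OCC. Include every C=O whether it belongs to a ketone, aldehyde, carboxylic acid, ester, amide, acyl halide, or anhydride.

8

OHC: aldehyde, 1 C=O (running total 1).
CH(COCH3): ketone, 1 C=O (running total 2).
CH(COOH): carboxylic acid, 1 C=O (running total 3).
CH(CONH2): amide, 1 C=O (running total 4).
CO: ketone, 1 C=O (running total 5).
CH(NHCOCH3): amide, 1 C=O (running total 6).
CH(COOH): carboxylic acid, 1 C=O (running total 7).
COOCH2CH3: ester, 1 C=O (running total 8).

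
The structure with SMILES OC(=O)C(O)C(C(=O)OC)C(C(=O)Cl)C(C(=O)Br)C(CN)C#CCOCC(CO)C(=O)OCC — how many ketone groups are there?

Reading the structure from left to right:
  HOOC: –COOH: carbonyl C bonded to –OH and C → carboxylic acid (the –OH is not a separate alcohol).
  CH(OH): –OH on an sp³ carbon → alcohol (secondary).
  CH(COOCH3): pendant –COOCH3: carbonyl C bonded to C and –OCH3 → ester.
  CH(COCl): pendant –C(=O)X: carbonyl C bonded to C and halogen → acyl halide.
  CH(COBr): pendant –C(=O)X: carbonyl C bonded to C and halogen → acyl halide.
  CH(CH2NH2): pendant –CH2NH2: N on sp³ C, no adjacent C=O → amine.
  C≡C: C≡C triple bond → alkyne.
  CH2OCH2: C–O–C with sp³ carbons on both sides and no adjacent C=O → ether.
  CH(CH2OH): pendant –CH2OH on an sp³ backbone C → alcohol.
  COOCH2CH3: –C(=O)OCH2CH3: carbonyl C bonded to C and to –OEt → ester.
No segment is a ketone: HOOC is carboxylic acid, not ketone; CH(COOCH3) is ester, not ketone; CH(COCl) is acyl halide, not ketone. → 0.

0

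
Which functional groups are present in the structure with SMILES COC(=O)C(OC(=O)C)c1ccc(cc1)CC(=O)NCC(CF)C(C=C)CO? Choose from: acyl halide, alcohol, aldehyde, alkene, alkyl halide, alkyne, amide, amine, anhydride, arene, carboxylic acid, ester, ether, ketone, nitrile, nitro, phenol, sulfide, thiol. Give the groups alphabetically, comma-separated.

alcohol, alkene, alkyl halide, amide, arene, ester

CH3O–C(=O)–: carbonyl C bonded to C and to –OCH3 → ester (not ketone + ether).
pendant –OC(=O)CH3: an acyloxy group → ester.
para-disubstituted benzene ring → arene.
–C(=O)–N– linkage → amide (the N is not an amine).
pendant –CH2X: halogen on sp³ carbon → alkyl halide.
pendant –CH=CH2: C=C double bond → alkene.
–OH on an sp³ carbon → alcohol.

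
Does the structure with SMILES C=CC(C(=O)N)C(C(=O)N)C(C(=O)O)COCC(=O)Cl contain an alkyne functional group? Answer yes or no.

Working along the chain:
  CH2=CH: C=C double bond → alkene.
  CH(CONH2): pendant –CONH2: carbonyl C bonded to C and N → amide.
  CH(CONH2): pendant –CONH2: carbonyl C bonded to C and N → amide.
  CH(COOH): pendant –COOH: carbonyl C bonded to C and –OH → carboxylic acid.
  CH2OCH2: C–O–C with sp³ carbons on both sides and no adjacent C=O → ether.
  COCl: –C(=O)Cl: carbonyl C bonded to C and to a halogen → acyl halide (not alkyl halide).
The groups actually present are: acyl halide, alkene, amide, carboxylic acid, ether.

no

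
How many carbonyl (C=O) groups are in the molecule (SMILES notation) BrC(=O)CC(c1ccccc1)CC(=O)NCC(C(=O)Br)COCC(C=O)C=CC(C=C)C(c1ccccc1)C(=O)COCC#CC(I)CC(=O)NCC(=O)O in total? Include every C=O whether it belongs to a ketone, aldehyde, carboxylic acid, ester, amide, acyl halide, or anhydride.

7

BrCO: acyl halide, 1 C=O (running total 1).
CH2CONHCH2: amide, 1 C=O (running total 2).
CH(COBr): acyl halide, 1 C=O (running total 3).
CH(CHO): aldehyde, 1 C=O (running total 4).
CO: ketone, 1 C=O (running total 5).
CH2CONHCH2: amide, 1 C=O (running total 6).
COOH: carboxylic acid, 1 C=O (running total 7).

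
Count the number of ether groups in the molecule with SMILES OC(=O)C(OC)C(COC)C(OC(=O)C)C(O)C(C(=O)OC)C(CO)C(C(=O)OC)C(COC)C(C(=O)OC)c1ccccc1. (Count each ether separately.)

–COOH: carbonyl C bonded to –OH and C → carboxylic acid (the –OH is not a separate alcohol).
pendant –OCH3: C–O–C with sp³ C, no adjacent C=O → ether.
pendant –CH2OCH3: C–O–C linkage → ether.
pendant –OC(=O)CH3: an acyloxy group → ester.
–OH on an sp³ carbon → alcohol (secondary).
pendant –COOCH3: carbonyl C bonded to C and –OCH3 → ester.
pendant –CH2OH on an sp³ backbone C → alcohol.
pendant –COOCH3: carbonyl C bonded to C and –OCH3 → ester.
pendant –CH2OCH3: C–O–C linkage → ether.
pendant –COOCH3: carbonyl C bonded to C and –OCH3 → ester.
–C6H5 phenyl ring → arene.
Ether appears at: CH(OCH3), CH(CH2OCH3), CH(CH2OCH3) → 3.

3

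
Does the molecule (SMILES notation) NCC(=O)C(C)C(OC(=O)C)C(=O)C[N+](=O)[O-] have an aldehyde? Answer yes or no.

no

–NH2 on an sp³ carbon with no adjacent C=O → amine.
–C(=O)– with carbon on both sides → ketone.
pendant –OC(=O)CH3: an acyloxy group → ester.
–C(=O)– with carbon on both sides → ketone.
–NO2 on carbon → nitro group.
In CO, the carbonyl carbon is bonded to two carbons, so it is a ketone, not an aldehyde.
The groups actually present are: amine, ester, ketone, nitro.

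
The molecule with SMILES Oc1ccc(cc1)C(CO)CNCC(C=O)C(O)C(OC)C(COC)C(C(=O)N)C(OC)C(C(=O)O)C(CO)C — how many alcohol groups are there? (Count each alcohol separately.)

Taking each segment in turn:
  HOC6H4: –OH attached directly to an aromatic ring → phenol (not alcohol); the ring itself is an arene.
  CH(CH2OH): pendant –CH2OH on an sp³ backbone C → alcohol.
  CH2NHCH2: C–N–C with sp³ carbons and no adjacent C=O → amine (secondary).
  CH(CHO): pendant –CHO: carbonyl C bonded to C and H → aldehyde.
  CH(OH): –OH on an sp³ carbon → alcohol (secondary).
  CH(OCH3): pendant –OCH3: C–O–C with sp³ C, no adjacent C=O → ether.
  CH(CH2OCH3): pendant –CH2OCH3: C–O–C linkage → ether.
  CH(CONH2): pendant –CONH2: carbonyl C bonded to C and N → amide.
  CH(OCH3): pendant –OCH3: C–O–C with sp³ C, no adjacent C=O → ether.
  CH(COOH): pendant –COOH: carbonyl C bonded to C and –OH → carboxylic acid.
  CH(CH2OH): pendant –CH2OH on an sp³ backbone C → alcohol.
Alcohol appears at: CH(CH2OH), CH(OH), CH(CH2OH) → 3.

3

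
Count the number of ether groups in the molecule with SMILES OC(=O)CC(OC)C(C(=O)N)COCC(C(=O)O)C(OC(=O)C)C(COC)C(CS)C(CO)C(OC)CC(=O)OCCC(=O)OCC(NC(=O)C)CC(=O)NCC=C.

–COOH: carbonyl C bonded to –OH and C → carboxylic acid (the –OH is not a separate alcohol).
pendant –OCH3: C–O–C with sp³ C, no adjacent C=O → ether.
pendant –CONH2: carbonyl C bonded to C and N → amide.
C–O–C with sp³ carbons on both sides and no adjacent C=O → ether.
pendant –COOH: carbonyl C bonded to C and –OH → carboxylic acid.
pendant –OC(=O)CH3: an acyloxy group → ester.
pendant –CH2OCH3: C–O–C linkage → ether.
pendant –CH2SH → thiol.
pendant –CH2OH on an sp³ backbone C → alcohol.
pendant –OCH3: C–O–C with sp³ C, no adjacent C=O → ether.
–C(=O)–O–C with C on the carbonyl side → ester.
–C(=O)–O–C with C on the carbonyl side → ester.
pendant –NHC(=O)CH3: N bonded to a carbonyl → amide (not amine).
–C(=O)–N– linkage → amide (the N is not an amine).
C=C double bond → alkene.
Ether appears at: CH(OCH3), CH2OCH2, CH(CH2OCH3), CH(OCH3) → 4.

4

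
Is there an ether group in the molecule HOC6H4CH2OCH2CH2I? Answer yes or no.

Working along the chain:
  HOC6H4: –OH attached directly to an aromatic ring → phenol (not alcohol); the ring itself is an arene.
  CH2OCH2: C–O–C with sp³ carbons on both sides and no adjacent C=O → ether.
  CH2I: halogen on an sp³ carbon → alkyl halide.
The CH2OCH2 segment supplies the ether: C–O–C with sp³ carbons on both sides and no adjacent C=O → ether.

yes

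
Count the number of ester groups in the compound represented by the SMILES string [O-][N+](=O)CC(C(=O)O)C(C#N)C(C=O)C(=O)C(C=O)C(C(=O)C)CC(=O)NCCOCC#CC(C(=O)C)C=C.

0

Reading the structure from left to right:
  O2NCH2: –NO2 on carbon → nitro group.
  CH(COOH): pendant –COOH: carbonyl C bonded to C and –OH → carboxylic acid.
  CH(CN): pendant –C≡N: nitrile.
  CH(CHO): pendant –CHO: carbonyl C bonded to C and H → aldehyde.
  CO: –C(=O)– with carbon on both sides → ketone.
  CH(CHO): pendant –CHO: carbonyl C bonded to C and H → aldehyde.
  CH(COCH3): pendant –COCH3: carbonyl C bonded to two carbons → ketone.
  CH2CONHCH2: –C(=O)–N– linkage → amide (the N is not an amine).
  CH2OCH2: C–O–C with sp³ carbons on both sides and no adjacent C=O → ether.
  C≡C: C≡C triple bond → alkyne.
  CH(COCH3): pendant –COCH3: carbonyl C bonded to two carbons → ketone.
  CH=CH2: C=C double bond → alkene.
No segment is a ester: CH(COOH) is carboxylic acid, not ester; CO is ketone, not ester; CH(COCH3) is ketone, not ester. → 0.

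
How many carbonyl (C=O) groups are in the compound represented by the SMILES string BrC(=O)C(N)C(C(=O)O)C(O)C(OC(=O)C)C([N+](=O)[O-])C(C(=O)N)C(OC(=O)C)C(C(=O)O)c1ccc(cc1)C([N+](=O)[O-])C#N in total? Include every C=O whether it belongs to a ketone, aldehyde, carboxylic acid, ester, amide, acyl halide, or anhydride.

BrCO: acyl halide, 1 C=O (running total 1).
CH(COOH): carboxylic acid, 1 C=O (running total 2).
CH(OCOCH3): ester, 1 C=O (running total 3).
CH(CONH2): amide, 1 C=O (running total 4).
CH(OCOCH3): ester, 1 C=O (running total 5).
CH(COOH): carboxylic acid, 1 C=O (running total 6).

6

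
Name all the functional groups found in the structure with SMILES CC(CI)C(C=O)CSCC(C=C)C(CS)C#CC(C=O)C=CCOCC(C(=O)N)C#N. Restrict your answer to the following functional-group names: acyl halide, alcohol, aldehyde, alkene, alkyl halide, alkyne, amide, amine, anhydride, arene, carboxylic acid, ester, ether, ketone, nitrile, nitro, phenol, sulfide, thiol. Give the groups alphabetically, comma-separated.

aldehyde, alkene, alkyl halide, alkyne, amide, ether, nitrile, sulfide, thiol

Taking each segment in turn:
  CH(CH2I): pendant –CH2X: halogen on sp³ carbon → alkyl halide.
  CH(CHO): pendant –CHO: carbonyl C bonded to C and H → aldehyde.
  CH2SCH2: C–S–C linkage → sulfide (thioether).
  CH(CH=CH2): pendant –CH=CH2: C=C double bond → alkene.
  CH(CH2SH): pendant –CH2SH → thiol.
  C≡C: C≡C triple bond → alkyne.
  CH(CHO): pendant –CHO: carbonyl C bonded to C and H → aldehyde.
  CH=CH: C=C double bond → alkene.
  CH2OCH2: C–O–C with sp³ carbons on both sides and no adjacent C=O → ether.
  CH(CONH2): pendant –CONH2: carbonyl C bonded to C and N → amide.
  CN: –C≡N: carbon triple-bonded to nitrogen → nitrile.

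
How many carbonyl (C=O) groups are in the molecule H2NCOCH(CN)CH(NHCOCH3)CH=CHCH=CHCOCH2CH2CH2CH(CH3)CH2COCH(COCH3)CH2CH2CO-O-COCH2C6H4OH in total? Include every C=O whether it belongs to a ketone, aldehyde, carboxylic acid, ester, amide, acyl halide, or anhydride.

7

H2NCO: amide, 1 C=O (running total 1).
CH(NHCOCH3): amide, 1 C=O (running total 2).
CO: ketone, 1 C=O (running total 3).
CO: ketone, 1 C=O (running total 4).
CH(COCH3): ketone, 1 C=O (running total 5).
CH2CO-O-COCH2: anhydride, 2 C=O (running total 7).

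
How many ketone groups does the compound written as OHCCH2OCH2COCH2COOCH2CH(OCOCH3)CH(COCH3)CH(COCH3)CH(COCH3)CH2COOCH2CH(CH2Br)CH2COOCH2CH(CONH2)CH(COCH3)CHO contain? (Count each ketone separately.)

Reading the structure from left to right:
  OHC: terminal –CHO: carbonyl C bonded to H and C → aldehyde.
  CH2OCH2: C–O–C with sp³ carbons on both sides and no adjacent C=O → ether.
  CO: –C(=O)– with carbon on both sides → ketone.
  CH2COOCH2: –C(=O)–O–C with C on the carbonyl side → ester.
  CH(OCOCH3): pendant –OC(=O)CH3: an acyloxy group → ester.
  CH(COCH3): pendant –COCH3: carbonyl C bonded to two carbons → ketone.
  CH(COCH3): pendant –COCH3: carbonyl C bonded to two carbons → ketone.
  CH(COCH3): pendant –COCH3: carbonyl C bonded to two carbons → ketone.
  CH2COOCH2: –C(=O)–O–C with C on the carbonyl side → ester.
  CH(CH2Br): pendant –CH2X: halogen on sp³ carbon → alkyl halide.
  CH2COOCH2: –C(=O)–O–C with C on the carbonyl side → ester.
  CH(CONH2): pendant –CONH2: carbonyl C bonded to C and N → amide.
  CH(COCH3): pendant –COCH3: carbonyl C bonded to two carbons → ketone.
  CHO: terminal –CHO: carbonyl C bonded to H and C → aldehyde.
Ketone appears at: CO, CH(COCH3), CH(COCH3), CH(COCH3), CH(COCH3) → 5.

5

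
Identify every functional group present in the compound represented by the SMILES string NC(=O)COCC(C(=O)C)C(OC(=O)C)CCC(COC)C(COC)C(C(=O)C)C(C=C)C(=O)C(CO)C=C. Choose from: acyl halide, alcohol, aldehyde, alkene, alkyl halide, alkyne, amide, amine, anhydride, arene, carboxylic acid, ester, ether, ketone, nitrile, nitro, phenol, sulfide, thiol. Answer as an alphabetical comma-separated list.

–C(=O)NH2: carbonyl C bonded to C and to N → amide (the N is not a separate amine).
C–O–C with sp³ carbons on both sides and no adjacent C=O → ether.
pendant –COCH3: carbonyl C bonded to two carbons → ketone.
pendant –OC(=O)CH3: an acyloxy group → ester.
pendant –CH2OCH3: C–O–C linkage → ether.
pendant –CH2OCH3: C–O–C linkage → ether.
pendant –COCH3: carbonyl C bonded to two carbons → ketone.
pendant –CH=CH2: C=C double bond → alkene.
–C(=O)– with carbon on both sides → ketone.
pendant –CH2OH on an sp³ backbone C → alcohol.
C=C double bond → alkene.

alcohol, alkene, amide, ester, ether, ketone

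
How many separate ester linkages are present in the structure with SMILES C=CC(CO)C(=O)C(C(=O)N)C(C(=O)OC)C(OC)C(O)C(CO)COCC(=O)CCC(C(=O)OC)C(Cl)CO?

2

Taking each segment in turn:
  CH2=CH: C=C double bond → alkene.
  CH(CH2OH): pendant –CH2OH on an sp³ backbone C → alcohol.
  CO: –C(=O)– with carbon on both sides → ketone.
  CH(CONH2): pendant –CONH2: carbonyl C bonded to C and N → amide.
  CH(COOCH3): pendant –COOCH3: carbonyl C bonded to C and –OCH3 → ester.
  CH(OCH3): pendant –OCH3: C–O–C with sp³ C, no adjacent C=O → ether.
  CH(OH): –OH on an sp³ carbon → alcohol (secondary).
  CH(CH2OH): pendant –CH2OH on an sp³ backbone C → alcohol.
  CH2OCH2: C–O–C with sp³ carbons on both sides and no adjacent C=O → ether.
  CO: –C(=O)– with carbon on both sides → ketone.
  CH(COOCH3): pendant –COOCH3: carbonyl C bonded to C and –OCH3 → ester.
  CH(Cl): halogen on an sp³ carbon → alkyl halide.
  CH2OH: –OH on an sp³ carbon → alcohol.
Ester appears at: CH(COOCH3), CH(COOCH3) → 2.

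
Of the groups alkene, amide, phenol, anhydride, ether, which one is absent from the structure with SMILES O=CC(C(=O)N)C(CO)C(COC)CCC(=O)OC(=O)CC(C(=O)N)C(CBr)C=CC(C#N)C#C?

phenol

anhydride: present (CH2CO-O-COCH2 — two acyl groups sharing one oxygen, –C(=O)–O–C(=O)– → anhydride).
ether: present (CH(CH2OCH3) — pendant –CH2OCH3: C–O–C linkage → ether).
alkene: present (CH=CH — C=C double bond → alkene).
amide: present (CH(CONH2) — pendant –CONH2: carbonyl C bonded to C and N → amide).
phenol: absent. In CH(CH2OH), the –OH is on an sp³ carbon, not on an aromatic ring, so it is an alcohol.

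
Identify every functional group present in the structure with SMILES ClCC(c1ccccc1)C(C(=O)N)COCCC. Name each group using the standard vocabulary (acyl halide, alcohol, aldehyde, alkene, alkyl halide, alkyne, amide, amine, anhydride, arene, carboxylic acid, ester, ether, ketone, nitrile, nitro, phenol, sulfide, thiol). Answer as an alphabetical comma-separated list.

Reading the structure from left to right:
  ClCH2: halogen on an sp³ carbon → alkyl halide.
  CH(C6H5): pendant –C6H5: benzene ring → arene.
  CH(CONH2): pendant –CONH2: carbonyl C bonded to C and N → amide.
  CH2OCH2: C–O–C with sp³ carbons on both sides and no adjacent C=O → ether.

alkyl halide, amide, arene, ether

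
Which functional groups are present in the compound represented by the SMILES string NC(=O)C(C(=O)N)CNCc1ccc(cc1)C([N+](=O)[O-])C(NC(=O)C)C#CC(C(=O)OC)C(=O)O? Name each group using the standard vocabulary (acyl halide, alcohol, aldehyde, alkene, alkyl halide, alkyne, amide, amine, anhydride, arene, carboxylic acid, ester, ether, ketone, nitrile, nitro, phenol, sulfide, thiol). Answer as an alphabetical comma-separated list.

alkyne, amide, amine, arene, carboxylic acid, ester, nitro

Reading the structure from left to right:
  H2NCO: –C(=O)NH2: carbonyl C bonded to C and to N → amide (the N is not a separate amine).
  CH(CONH2): pendant –CONH2: carbonyl C bonded to C and N → amide.
  CH2NHCH2: C–N–C with sp³ carbons and no adjacent C=O → amine (secondary).
  C6H4: para-disubstituted benzene ring → arene.
  CH(NO2): –NO2 on an sp³ carbon → nitro (the N=O is not a carbonyl).
  CH(NHCOCH3): pendant –NHC(=O)CH3: N bonded to a carbonyl → amide (not amine).
  C≡C: C≡C triple bond → alkyne.
  CH(COOCH3): pendant –COOCH3: carbonyl C bonded to C and –OCH3 → ester.
  COOH: –COOH: carbonyl C bonded to –OH and C → carboxylic acid (the –OH is not a separate alcohol).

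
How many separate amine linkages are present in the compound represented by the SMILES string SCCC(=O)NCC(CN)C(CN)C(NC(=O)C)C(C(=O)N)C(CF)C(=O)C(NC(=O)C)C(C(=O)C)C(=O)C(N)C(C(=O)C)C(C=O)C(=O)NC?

Working along the chain:
  HSCH2: –SH on an sp³ carbon → thiol.
  CH2CONHCH2: –C(=O)–N– linkage → amide (the N is not an amine).
  CH(CH2NH2): pendant –CH2NH2: N on sp³ C, no adjacent C=O → amine.
  CH(CH2NH2): pendant –CH2NH2: N on sp³ C, no adjacent C=O → amine.
  CH(NHCOCH3): pendant –NHC(=O)CH3: N bonded to a carbonyl → amide (not amine).
  CH(CONH2): pendant –CONH2: carbonyl C bonded to C and N → amide.
  CH(CH2F): pendant –CH2X: halogen on sp³ carbon → alkyl halide.
  CO: –C(=O)– with carbon on both sides → ketone.
  CH(NHCOCH3): pendant –NHC(=O)CH3: N bonded to a carbonyl → amide (not amine).
  CH(COCH3): pendant –COCH3: carbonyl C bonded to two carbons → ketone.
  CO: –C(=O)– with carbon on both sides → ketone.
  CH(NH2): –NH2 on an sp³ carbon with no adjacent C=O → amine.
  CH(COCH3): pendant –COCH3: carbonyl C bonded to two carbons → ketone.
  CH(CHO): pendant –CHO: carbonyl C bonded to C and H → aldehyde.
  CONHCH3: –C(=O)NHCH3: carbonyl C bonded to C and to N → amide (the N is not an amine).
Amine appears at: CH(CH2NH2), CH(CH2NH2), CH(NH2) → 3.

3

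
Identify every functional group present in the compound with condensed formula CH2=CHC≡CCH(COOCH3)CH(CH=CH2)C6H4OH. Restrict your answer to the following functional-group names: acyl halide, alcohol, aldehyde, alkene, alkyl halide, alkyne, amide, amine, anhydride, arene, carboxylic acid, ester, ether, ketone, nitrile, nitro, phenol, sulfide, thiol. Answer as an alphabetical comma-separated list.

alkene, alkyne, arene, ester, phenol

Working along the chain:
  CH2=CH: C=C double bond → alkene.
  C≡C: C≡C triple bond → alkyne.
  CH(COOCH3): pendant –COOCH3: carbonyl C bonded to C and –OCH3 → ester.
  CH(CH=CH2): pendant –CH=CH2: C=C double bond → alkene.
  C6H4OH: –OH attached directly to an aromatic ring → phenol (not alcohol); the ring itself is an arene.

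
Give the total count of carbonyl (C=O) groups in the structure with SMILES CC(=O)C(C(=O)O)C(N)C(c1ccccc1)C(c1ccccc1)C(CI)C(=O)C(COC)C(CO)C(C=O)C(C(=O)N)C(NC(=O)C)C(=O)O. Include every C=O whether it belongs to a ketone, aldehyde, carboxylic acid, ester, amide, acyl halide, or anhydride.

7

CO: ketone, 1 C=O (running total 1).
CH(COOH): carboxylic acid, 1 C=O (running total 2).
CO: ketone, 1 C=O (running total 3).
CH(CHO): aldehyde, 1 C=O (running total 4).
CH(CONH2): amide, 1 C=O (running total 5).
CH(NHCOCH3): amide, 1 C=O (running total 6).
COOH: carboxylic acid, 1 C=O (running total 7).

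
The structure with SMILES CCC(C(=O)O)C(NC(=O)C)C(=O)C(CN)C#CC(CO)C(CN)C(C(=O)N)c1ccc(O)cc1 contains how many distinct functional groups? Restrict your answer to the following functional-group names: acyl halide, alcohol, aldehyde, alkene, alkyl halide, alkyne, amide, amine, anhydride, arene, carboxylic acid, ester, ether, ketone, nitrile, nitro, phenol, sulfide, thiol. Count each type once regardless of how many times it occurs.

8

Working along the chain:
  CH(COOH): pendant –COOH: carbonyl C bonded to C and –OH → carboxylic acid.
  CH(NHCOCH3): pendant –NHC(=O)CH3: N bonded to a carbonyl → amide (not amine).
  CO: –C(=O)– with carbon on both sides → ketone.
  CH(CH2NH2): pendant –CH2NH2: N on sp³ C, no adjacent C=O → amine.
  C≡C: C≡C triple bond → alkyne.
  CH(CH2OH): pendant –CH2OH on an sp³ backbone C → alcohol.
  CH(CH2NH2): pendant –CH2NH2: N on sp³ C, no adjacent C=O → amine.
  CH(CONH2): pendant –CONH2: carbonyl C bonded to C and N → amide.
  C6H4OH: –OH attached directly to an aromatic ring → phenol (not alcohol); the ring itself is an arene.
Distinct types present: alcohol, alkyne, amide, amine, arene, carboxylic acid, ketone, phenol.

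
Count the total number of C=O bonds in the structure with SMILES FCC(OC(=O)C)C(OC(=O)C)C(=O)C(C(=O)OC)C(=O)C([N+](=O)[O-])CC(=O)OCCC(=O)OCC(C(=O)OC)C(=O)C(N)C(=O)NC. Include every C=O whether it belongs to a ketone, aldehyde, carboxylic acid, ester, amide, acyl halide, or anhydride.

CH(OCOCH3): ester, 1 C=O (running total 1).
CH(OCOCH3): ester, 1 C=O (running total 2).
CO: ketone, 1 C=O (running total 3).
CH(COOCH3): ester, 1 C=O (running total 4).
CO: ketone, 1 C=O (running total 5).
CH2COOCH2: ester, 1 C=O (running total 6).
CH2COOCH2: ester, 1 C=O (running total 7).
CH(COOCH3): ester, 1 C=O (running total 8).
CO: ketone, 1 C=O (running total 9).
CONHCH3: amide, 1 C=O (running total 10).

10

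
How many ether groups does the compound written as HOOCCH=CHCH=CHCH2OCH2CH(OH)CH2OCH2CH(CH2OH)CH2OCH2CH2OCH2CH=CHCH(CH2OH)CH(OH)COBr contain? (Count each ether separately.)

4

Working along the chain:
  HOOC: –COOH: carbonyl C bonded to –OH and C → carboxylic acid (the –OH is not a separate alcohol).
  CH=CH: C=C double bond → alkene.
  CH=CH: C=C double bond → alkene.
  CH2OCH2: C–O–C with sp³ carbons on both sides and no adjacent C=O → ether.
  CH(OH): –OH on an sp³ carbon → alcohol (secondary).
  CH2OCH2: C–O–C with sp³ carbons on both sides and no adjacent C=O → ether.
  CH(CH2OH): pendant –CH2OH on an sp³ backbone C → alcohol.
  CH2OCH2: C–O–C with sp³ carbons on both sides and no adjacent C=O → ether.
  CH2OCH2: C–O–C with sp³ carbons on both sides and no adjacent C=O → ether.
  CH=CH: C=C double bond → alkene.
  CH(CH2OH): pendant –CH2OH on an sp³ backbone C → alcohol.
  CH(OH): –OH on an sp³ carbon → alcohol (secondary).
  COBr: –C(=O)Br: carbonyl C bonded to C and to a halogen → acyl halide (not alkyl halide).
Ether appears at: CH2OCH2, CH2OCH2, CH2OCH2, CH2OCH2 → 4.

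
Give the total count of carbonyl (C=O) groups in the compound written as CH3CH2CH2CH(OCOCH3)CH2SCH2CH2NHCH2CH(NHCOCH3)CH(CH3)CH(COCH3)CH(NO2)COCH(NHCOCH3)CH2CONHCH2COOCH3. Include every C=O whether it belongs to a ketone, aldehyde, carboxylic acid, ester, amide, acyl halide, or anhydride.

7

CH(OCOCH3): ester, 1 C=O (running total 1).
CH(NHCOCH3): amide, 1 C=O (running total 2).
CH(COCH3): ketone, 1 C=O (running total 3).
CO: ketone, 1 C=O (running total 4).
CH(NHCOCH3): amide, 1 C=O (running total 5).
CH2CONHCH2: amide, 1 C=O (running total 6).
COOCH3: ester, 1 C=O (running total 7).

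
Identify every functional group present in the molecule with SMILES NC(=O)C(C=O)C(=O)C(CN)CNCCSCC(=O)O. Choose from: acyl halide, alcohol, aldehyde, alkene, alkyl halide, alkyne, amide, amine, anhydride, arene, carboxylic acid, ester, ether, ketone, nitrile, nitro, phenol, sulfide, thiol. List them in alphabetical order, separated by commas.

aldehyde, amide, amine, carboxylic acid, ketone, sulfide

Taking each segment in turn:
  H2NCO: –C(=O)NH2: carbonyl C bonded to C and to N → amide (the N is not a separate amine).
  CH(CHO): pendant –CHO: carbonyl C bonded to C and H → aldehyde.
  CO: –C(=O)– with carbon on both sides → ketone.
  CH(CH2NH2): pendant –CH2NH2: N on sp³ C, no adjacent C=O → amine.
  CH2NHCH2: C–N–C with sp³ carbons and no adjacent C=O → amine (secondary).
  CH2SCH2: C–S–C linkage → sulfide (thioether).
  COOH: –COOH: carbonyl C bonded to –OH and C → carboxylic acid (the –OH is not a separate alcohol).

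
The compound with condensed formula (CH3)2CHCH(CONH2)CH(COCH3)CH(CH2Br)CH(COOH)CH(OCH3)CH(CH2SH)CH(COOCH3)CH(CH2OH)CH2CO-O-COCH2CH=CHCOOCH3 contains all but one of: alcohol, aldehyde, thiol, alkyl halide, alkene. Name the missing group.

aldehyde

thiol: present (CH(CH2SH) — pendant –CH2SH → thiol).
alkene: present (CH=CH — C=C double bond → alkene).
alkyl halide: present (CH(CH2Br) — pendant –CH2X: halogen on sp³ carbon → alkyl halide).
alcohol: present (CH(CH2OH) — pendant –CH2OH on an sp³ backbone C → alcohol).
aldehyde: absent. In CH(COCH3), the carbonyl carbon is bonded to two carbons, so it is a ketone, not an aldehyde. In CH(COOH), the carbonyl carbon bears –OH, not –H, so it is a carboxylic acid.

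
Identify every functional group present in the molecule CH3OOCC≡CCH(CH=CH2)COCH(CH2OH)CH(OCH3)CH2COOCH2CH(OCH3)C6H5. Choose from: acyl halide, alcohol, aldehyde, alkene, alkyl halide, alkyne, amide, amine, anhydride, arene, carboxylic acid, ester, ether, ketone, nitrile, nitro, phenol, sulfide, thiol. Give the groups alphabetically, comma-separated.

alcohol, alkene, alkyne, arene, ester, ether, ketone

Reading the structure from left to right:
  CH3OOC: CH3O–C(=O)–: carbonyl C bonded to C and to –OCH3 → ester (not ketone + ether).
  C≡C: C≡C triple bond → alkyne.
  CH(CH=CH2): pendant –CH=CH2: C=C double bond → alkene.
  CO: –C(=O)– with carbon on both sides → ketone.
  CH(CH2OH): pendant –CH2OH on an sp³ backbone C → alcohol.
  CH(OCH3): pendant –OCH3: C–O–C with sp³ C, no adjacent C=O → ether.
  CH2COOCH2: –C(=O)–O–C with C on the carbonyl side → ester.
  CH(OCH3): pendant –OCH3: C–O–C with sp³ C, no adjacent C=O → ether.
  C6H5: –C6H5 phenyl ring → arene.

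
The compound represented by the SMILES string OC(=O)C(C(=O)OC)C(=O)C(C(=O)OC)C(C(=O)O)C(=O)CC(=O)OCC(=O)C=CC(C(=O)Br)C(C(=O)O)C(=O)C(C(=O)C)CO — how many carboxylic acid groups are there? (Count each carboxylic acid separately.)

Reading the structure from left to right:
  HOOC: –COOH: carbonyl C bonded to –OH and C → carboxylic acid (the –OH is not a separate alcohol).
  CH(COOCH3): pendant –COOCH3: carbonyl C bonded to C and –OCH3 → ester.
  CO: –C(=O)– with carbon on both sides → ketone.
  CH(COOCH3): pendant –COOCH3: carbonyl C bonded to C and –OCH3 → ester.
  CH(COOH): pendant –COOH: carbonyl C bonded to C and –OH → carboxylic acid.
  CO: –C(=O)– with carbon on both sides → ketone.
  CH2COOCH2: –C(=O)–O–C with C on the carbonyl side → ester.
  CO: –C(=O)– with carbon on both sides → ketone.
  CH=CH: C=C double bond → alkene.
  CH(COBr): pendant –C(=O)X: carbonyl C bonded to C and halogen → acyl halide.
  CH(COOH): pendant –COOH: carbonyl C bonded to C and –OH → carboxylic acid.
  CO: –C(=O)– with carbon on both sides → ketone.
  CH(COCH3): pendant –COCH3: carbonyl C bonded to two carbons → ketone.
  CH2OH: –OH on an sp³ carbon → alcohol.
Carboxylic acid appears at: HOOC, CH(COOH), CH(COOH) → 3.

3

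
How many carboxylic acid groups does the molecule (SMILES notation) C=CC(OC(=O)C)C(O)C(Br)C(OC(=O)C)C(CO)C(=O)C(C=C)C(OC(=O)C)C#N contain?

Working along the chain:
  CH2=CH: C=C double bond → alkene.
  CH(OCOCH3): pendant –OC(=O)CH3: an acyloxy group → ester.
  CH(OH): –OH on an sp³ carbon → alcohol (secondary).
  CH(Br): halogen on an sp³ carbon → alkyl halide.
  CH(OCOCH3): pendant –OC(=O)CH3: an acyloxy group → ester.
  CH(CH2OH): pendant –CH2OH on an sp³ backbone C → alcohol.
  CO: –C(=O)– with carbon on both sides → ketone.
  CH(CH=CH2): pendant –CH=CH2: C=C double bond → alkene.
  CH(OCOCH3): pendant –OC(=O)CH3: an acyloxy group → ester.
  CN: –C≡N: carbon triple-bonded to nitrogen → nitrile.
No segment is a carboxylic acid: CH(OCOCH3) is ester, not carboxylic acid; CH(OH) is alcohol, not carboxylic acid; CH(OCOCH3) is ester, not carboxylic acid. → 0.

0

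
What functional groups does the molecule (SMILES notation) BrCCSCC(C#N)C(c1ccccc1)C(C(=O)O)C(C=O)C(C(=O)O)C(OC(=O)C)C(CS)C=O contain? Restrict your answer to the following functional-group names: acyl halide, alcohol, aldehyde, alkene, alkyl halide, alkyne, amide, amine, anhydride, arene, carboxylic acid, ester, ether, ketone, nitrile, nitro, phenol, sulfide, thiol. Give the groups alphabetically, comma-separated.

aldehyde, alkyl halide, arene, carboxylic acid, ester, nitrile, sulfide, thiol

halogen on an sp³ carbon → alkyl halide.
C–S–C linkage → sulfide (thioether).
pendant –C≡N: nitrile.
pendant –C6H5: benzene ring → arene.
pendant –COOH: carbonyl C bonded to C and –OH → carboxylic acid.
pendant –CHO: carbonyl C bonded to C and H → aldehyde.
pendant –COOH: carbonyl C bonded to C and –OH → carboxylic acid.
pendant –OC(=O)CH3: an acyloxy group → ester.
pendant –CH2SH → thiol.
terminal –CHO: carbonyl C bonded to H and C → aldehyde.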